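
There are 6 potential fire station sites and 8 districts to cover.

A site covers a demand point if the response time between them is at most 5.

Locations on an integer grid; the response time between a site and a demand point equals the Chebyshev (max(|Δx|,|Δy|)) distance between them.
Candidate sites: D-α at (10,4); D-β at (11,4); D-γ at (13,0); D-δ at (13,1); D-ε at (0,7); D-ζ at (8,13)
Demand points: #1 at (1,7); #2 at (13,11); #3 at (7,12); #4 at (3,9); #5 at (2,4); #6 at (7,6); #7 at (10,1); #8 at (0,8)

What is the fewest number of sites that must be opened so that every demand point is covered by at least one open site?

Coverage sets (demand points within 5 of each site):
  D-α: {#6, #7}
  D-β: {#6, #7}
  D-γ: {#7}
  D-δ: {#7}
  D-ε: {#1, #4, #5, #8}
  D-ζ: {#2, #3, #4}
No 2 sites suffice: every size-2 union leaves at least one demand point uncovered.
But {D-α, D-ε, D-ζ} covers everything, so the minimum is 3.

3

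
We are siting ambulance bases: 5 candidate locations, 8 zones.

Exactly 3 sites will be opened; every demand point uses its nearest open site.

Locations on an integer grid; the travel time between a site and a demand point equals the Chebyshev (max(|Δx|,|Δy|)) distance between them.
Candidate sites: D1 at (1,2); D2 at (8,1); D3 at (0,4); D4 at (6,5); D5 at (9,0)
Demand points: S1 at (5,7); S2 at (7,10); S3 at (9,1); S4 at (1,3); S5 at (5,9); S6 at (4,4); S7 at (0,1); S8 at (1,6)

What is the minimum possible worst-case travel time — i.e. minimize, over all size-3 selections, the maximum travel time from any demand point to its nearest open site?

Open {D1, D2, D4}.
  Farthest demand point is S2 at travel time 5 (to D4); all others are ≤ 5.
With {D1, D3, D4} the worst case is 5.
With {D1, D4, D5} the worst case is 5.
No size-3 selection achieves below 5.

5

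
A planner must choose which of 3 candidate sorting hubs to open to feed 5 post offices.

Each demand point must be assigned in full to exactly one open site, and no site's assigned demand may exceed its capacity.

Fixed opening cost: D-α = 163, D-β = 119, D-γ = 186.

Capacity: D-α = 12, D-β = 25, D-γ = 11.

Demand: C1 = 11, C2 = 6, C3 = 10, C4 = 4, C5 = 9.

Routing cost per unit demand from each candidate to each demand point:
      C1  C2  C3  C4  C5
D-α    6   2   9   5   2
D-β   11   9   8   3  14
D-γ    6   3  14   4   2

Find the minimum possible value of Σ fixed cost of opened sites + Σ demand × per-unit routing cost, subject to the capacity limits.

698

Open {D-α, D-β, D-γ}; cheapest assignment that respects the capacities:
  D-α (cap 12, load 11): C1 — cost 11×6 = 66
  D-β (cap 25, load 20): C2, C3, C4 — cost 6×9 + 10×8 + 4×3 = 146
  D-γ (cap 11, load 9): C5 — cost 9×2 = 18
  Shipping 230, fixed 468 → total 698.
  Any other capacity-feasible assignment to {D-α, D-β, D-γ} ships for at least 230.
Total demand is 40 and no other set of sites has combined capacity ≥ 40, so {D-α, D-β, D-γ} is the only feasible choice of open sites. Minimum: 698.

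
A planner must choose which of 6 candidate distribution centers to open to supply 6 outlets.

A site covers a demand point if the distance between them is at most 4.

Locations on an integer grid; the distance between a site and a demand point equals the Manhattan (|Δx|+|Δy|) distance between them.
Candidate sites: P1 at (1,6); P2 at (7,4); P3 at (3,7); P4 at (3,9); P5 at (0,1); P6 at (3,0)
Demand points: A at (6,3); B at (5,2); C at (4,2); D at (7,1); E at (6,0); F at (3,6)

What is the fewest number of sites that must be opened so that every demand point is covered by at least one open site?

Coverage sets (demand points within 4 of each site):
  P1: {F}
  P2: {A, B, D}
  P3: {F}
  P4: {F}
  P5: {}
  P6: {B, C, E}
No 2 sites suffice: every size-2 union leaves at least one demand point uncovered.
But {P1, P2, P6} covers everything, so the minimum is 3.

3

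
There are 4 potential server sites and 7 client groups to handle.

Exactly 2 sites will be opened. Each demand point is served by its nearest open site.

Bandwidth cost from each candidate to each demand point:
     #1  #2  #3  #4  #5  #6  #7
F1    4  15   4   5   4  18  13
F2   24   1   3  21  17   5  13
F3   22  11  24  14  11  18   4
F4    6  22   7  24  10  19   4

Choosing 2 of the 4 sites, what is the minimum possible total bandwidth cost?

Open {F1, F2}.
  #1→F1 4, #2→F2 1, #3→F2 3, #4→F1 5, #5→F1 4, #6→F2 5, #7→F1 13  ⇒ total 35.
Compare {F1, F3}: total 50.
Compare {F2, F4}: total 50.
No size-2 selection does better; minimum is 35.

35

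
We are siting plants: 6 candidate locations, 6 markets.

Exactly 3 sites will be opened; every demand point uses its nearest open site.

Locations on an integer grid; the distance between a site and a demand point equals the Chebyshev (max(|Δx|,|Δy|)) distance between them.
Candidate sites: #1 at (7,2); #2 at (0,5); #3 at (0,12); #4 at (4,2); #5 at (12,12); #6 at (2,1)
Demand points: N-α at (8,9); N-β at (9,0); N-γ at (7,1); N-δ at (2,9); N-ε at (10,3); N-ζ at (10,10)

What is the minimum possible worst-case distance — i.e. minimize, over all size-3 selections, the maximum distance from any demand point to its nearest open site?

4

Open {#1, #2, #5}.
  Farthest demand point is N-α at distance 4 (to #5); all others are ≤ 4.
With {#1, #3, #5} the worst case is 4.
With {#2, #4, #5} the worst case is 6.
No size-3 selection achieves below 4.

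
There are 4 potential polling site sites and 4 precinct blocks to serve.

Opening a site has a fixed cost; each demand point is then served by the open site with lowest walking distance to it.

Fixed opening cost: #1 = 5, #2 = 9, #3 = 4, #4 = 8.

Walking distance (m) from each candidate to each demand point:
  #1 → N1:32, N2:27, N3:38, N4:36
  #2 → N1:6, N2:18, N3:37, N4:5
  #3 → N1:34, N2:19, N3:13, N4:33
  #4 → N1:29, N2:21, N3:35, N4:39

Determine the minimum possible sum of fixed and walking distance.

Open {#2, #3}: assign each demand point to its cheapest open site.
  N1→#2 6, N2→#2 18, N3→#3 13, N4→#2 5
  walking distance 42, fixed 13 → total 55.
Compare {#1, #2, #3}: walking distance 42 + fixed 18 = 60.
Compare {#2, #3, #4}: walking distance 42 + fixed 21 = 63.
Compare {#1, #2, #3, #4}: walking distance 42 + fixed 26 = 68.
All other subsets cost ≥ 60. Minimum total cost: 55.

55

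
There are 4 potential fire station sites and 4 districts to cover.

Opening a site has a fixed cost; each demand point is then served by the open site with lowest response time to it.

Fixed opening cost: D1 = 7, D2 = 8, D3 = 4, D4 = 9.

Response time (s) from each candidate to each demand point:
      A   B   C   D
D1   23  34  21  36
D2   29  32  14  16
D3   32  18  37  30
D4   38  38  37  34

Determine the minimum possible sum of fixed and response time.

Open {D2, D3}: assign each demand point to its cheapest open site.
  A→D2 29, B→D3 18, C→D2 14, D→D2 16
  response time 77, fixed 12 → total 89.
Compare {D1, D2, D3}: response time 71 + fixed 19 = 90.
Compare {D2, D3, D4}: response time 77 + fixed 21 = 98.
Compare {D2}: response time 91 + fixed 8 = 99.
All other subsets cost ≥ 90. Minimum total cost: 89.

89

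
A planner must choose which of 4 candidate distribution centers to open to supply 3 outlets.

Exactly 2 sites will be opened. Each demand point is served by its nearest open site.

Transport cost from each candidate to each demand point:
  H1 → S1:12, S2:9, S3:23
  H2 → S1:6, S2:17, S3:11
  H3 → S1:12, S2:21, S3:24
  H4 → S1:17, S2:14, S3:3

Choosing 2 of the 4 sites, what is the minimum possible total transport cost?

23

Open {H2, H4}.
  S1→H2 6, S2→H4 14, S3→H4 3  ⇒ total 23.
Compare {H1, H4}: total 24.
Compare {H1, H2}: total 26.
No size-2 selection does better; minimum is 23.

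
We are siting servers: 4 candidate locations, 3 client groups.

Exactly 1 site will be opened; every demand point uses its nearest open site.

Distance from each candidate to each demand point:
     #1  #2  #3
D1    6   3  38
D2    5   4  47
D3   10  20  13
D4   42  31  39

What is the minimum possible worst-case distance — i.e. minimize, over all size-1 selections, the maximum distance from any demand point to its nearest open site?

20

Open {D3}.
  Farthest demand point is #2 at distance 20 (to D3); all others are ≤ 20.
With {D1} the worst case is 38.
With {D4} the worst case is 42.
No size-1 selection achieves below 20.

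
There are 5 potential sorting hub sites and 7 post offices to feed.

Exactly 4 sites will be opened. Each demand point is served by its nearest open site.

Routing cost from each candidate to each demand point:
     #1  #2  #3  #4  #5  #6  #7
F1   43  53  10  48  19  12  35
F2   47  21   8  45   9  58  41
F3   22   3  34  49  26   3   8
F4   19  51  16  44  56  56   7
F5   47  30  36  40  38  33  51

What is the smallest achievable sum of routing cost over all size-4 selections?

89

Open {F2, F3, F4, F5}.
  #1→F4 19, #2→F3 3, #3→F2 8, #4→F5 40, #5→F2 9, #6→F3 3, #7→F4 7  ⇒ total 89.
Compare {F1, F2, F3, F4}: total 93.
Compare {F1, F2, F3, F5}: total 93.
No size-4 selection does better; minimum is 89.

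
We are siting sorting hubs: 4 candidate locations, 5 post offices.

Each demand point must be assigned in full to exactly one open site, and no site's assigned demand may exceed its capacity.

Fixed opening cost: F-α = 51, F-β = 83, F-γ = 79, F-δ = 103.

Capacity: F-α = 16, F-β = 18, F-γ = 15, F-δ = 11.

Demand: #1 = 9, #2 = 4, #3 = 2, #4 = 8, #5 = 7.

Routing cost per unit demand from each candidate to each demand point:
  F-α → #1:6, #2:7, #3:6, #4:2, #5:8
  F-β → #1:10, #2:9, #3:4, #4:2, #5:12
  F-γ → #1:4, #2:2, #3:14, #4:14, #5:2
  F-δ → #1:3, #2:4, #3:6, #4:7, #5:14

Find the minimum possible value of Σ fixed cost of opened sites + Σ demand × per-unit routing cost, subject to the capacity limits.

274

Open {F-α, F-γ}; cheapest assignment that respects the capacities:
  F-α (cap 16, load 15): #4, #5 — cost 8×2 + 7×8 = 72
  F-γ (cap 15, load 15): #1, #2, #3 — cost 9×4 + 4×2 + 2×14 = 72
  Shipping 144, fixed 130 → total 274.
  Any other capacity-feasible assignment to {F-α, F-γ} ships for at least 144.
Compare {F-α, F-β}: its best feasible assignment gives total 304.
Compare {F-α, F-γ, F-δ}: its best feasible assignment gives total 310.
Every other set of open sites that can feasibly serve all demand totals ≥ 304 even under its best assignment. Minimum: 274.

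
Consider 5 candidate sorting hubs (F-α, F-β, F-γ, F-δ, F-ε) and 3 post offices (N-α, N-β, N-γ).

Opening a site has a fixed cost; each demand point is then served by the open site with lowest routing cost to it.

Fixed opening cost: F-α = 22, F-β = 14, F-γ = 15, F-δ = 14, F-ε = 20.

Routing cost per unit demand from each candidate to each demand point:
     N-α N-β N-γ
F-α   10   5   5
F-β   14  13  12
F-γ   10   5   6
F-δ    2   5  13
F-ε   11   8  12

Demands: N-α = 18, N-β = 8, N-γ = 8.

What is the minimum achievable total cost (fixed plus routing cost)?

152

Open {F-α, F-δ}: assign each demand point to its cheapest open site.
  N-α→F-δ 18×2=36, N-β→F-α 8×5=40, N-γ→F-α 8×5=40
  routing cost 116, fixed 36 → total 152.
Compare {F-γ, F-δ}: routing cost 124 + fixed 29 = 153.
Compare {F-α, F-β, F-δ}: routing cost 116 + fixed 50 = 166.
Compare {F-α, F-γ, F-δ}: routing cost 116 + fixed 51 = 167.
All other subsets cost ≥ 153. Minimum total cost: 152.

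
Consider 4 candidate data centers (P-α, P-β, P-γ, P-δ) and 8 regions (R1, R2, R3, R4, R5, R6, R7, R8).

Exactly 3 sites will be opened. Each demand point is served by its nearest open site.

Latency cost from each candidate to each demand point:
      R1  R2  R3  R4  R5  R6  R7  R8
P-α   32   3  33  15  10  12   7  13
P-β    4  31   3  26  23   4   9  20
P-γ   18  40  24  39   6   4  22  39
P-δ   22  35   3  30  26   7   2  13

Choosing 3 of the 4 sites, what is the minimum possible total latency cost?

Open {P-α, P-β, P-δ}.
  R1→P-β 4, R2→P-α 3, R3→P-β 3, R4→P-α 15, R5→P-α 10, R6→P-β 4, R7→P-δ 2, R8→P-α 13  ⇒ total 54.
Compare {P-α, P-β, P-γ}: total 55.
Compare {P-α, P-γ, P-δ}: total 64.
No size-3 selection does better; minimum is 54.

54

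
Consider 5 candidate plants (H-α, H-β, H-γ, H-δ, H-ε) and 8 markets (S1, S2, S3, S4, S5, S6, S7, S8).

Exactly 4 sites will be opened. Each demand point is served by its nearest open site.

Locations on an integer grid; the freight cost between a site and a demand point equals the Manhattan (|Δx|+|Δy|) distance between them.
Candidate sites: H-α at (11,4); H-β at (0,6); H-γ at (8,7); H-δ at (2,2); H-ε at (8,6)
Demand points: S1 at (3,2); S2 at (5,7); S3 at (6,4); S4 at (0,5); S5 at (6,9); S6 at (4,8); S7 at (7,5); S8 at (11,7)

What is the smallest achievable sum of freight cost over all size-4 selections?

23

Open {H-β, H-γ, H-δ, H-ε}.
  S1→H-δ 1, S2→H-γ 3, S3→H-ε 4, S4→H-β 1, S5→H-γ 4, S6→H-γ 5, S7→H-ε 2, S8→H-γ 3  ⇒ total 23.
Compare {H-α, H-β, H-γ, H-δ}: total 25.
Compare {H-α, H-β, H-δ, H-ε}: total 26.
No size-4 selection does better; minimum is 23.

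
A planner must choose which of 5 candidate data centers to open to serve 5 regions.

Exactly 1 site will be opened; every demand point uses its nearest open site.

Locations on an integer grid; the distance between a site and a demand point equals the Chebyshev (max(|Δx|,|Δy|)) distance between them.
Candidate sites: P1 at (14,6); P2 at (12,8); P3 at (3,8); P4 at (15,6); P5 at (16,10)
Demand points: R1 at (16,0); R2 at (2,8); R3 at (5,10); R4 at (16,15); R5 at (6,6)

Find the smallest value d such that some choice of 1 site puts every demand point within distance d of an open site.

Open {P2}.
  Farthest demand point is R2 at distance 10 (to P2); all others are ≤ 10.
With {P1} the worst case is 12.
With {P3} the worst case is 13.
No size-1 selection achieves below 10.

10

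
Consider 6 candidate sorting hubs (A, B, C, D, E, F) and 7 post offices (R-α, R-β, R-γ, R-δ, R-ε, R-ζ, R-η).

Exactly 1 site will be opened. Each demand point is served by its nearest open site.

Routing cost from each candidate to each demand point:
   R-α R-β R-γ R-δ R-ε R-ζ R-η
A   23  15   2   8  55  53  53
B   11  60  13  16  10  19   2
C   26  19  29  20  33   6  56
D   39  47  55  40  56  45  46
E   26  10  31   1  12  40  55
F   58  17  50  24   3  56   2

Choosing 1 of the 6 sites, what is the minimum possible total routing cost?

Open {B}.
  R-α→B 11, R-β→B 60, R-γ→B 13, R-δ→B 16, R-ε→B 10, R-ζ→B 19, R-η→B 2  ⇒ total 131.
Compare {E}: total 175.
Compare {C}: total 189.
No size-1 selection does better; minimum is 131.

131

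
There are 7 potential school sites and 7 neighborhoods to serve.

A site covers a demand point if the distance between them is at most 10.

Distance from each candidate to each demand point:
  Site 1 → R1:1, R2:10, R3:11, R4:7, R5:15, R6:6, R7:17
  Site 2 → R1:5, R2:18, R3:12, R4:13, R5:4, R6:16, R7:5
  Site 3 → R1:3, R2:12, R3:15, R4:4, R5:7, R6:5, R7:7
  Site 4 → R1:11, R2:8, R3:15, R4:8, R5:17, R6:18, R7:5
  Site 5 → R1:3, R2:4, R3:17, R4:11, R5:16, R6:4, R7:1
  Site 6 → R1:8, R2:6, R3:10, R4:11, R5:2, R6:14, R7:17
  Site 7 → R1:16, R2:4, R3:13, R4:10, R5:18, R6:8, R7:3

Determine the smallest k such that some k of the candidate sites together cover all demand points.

Coverage sets (demand points within 10 of each site):
  Site 1: {R1, R2, R4, R6}
  Site 2: {R1, R5, R7}
  Site 3: {R1, R4, R5, R6, R7}
  Site 4: {R2, R4, R7}
  Site 5: {R1, R2, R6, R7}
  Site 6: {R1, R2, R3, R5}
  Site 7: {R2, R4, R6, R7}
No single site covers all 7 demand points.
But {Site 3, Site 6} covers everything, so the minimum is 2.

2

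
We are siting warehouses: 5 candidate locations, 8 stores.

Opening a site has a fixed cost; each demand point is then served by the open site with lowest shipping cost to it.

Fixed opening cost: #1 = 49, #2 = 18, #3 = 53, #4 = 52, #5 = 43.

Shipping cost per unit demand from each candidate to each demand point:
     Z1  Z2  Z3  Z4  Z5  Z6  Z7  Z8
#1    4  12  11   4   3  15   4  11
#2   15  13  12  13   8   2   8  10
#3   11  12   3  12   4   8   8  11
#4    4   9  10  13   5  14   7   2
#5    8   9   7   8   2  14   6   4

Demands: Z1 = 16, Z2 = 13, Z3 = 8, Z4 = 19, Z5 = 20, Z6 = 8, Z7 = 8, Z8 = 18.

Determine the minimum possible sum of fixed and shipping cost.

Open {#1, #2, #5}: assign each demand point to its cheapest open site.
  Z1→#1 16×4=64, Z2→#5 13×9=117, Z3→#5 8×7=56, Z4→#1 19×4=76, Z5→#5 20×2=40, Z6→#2 8×2=16, Z7→#1 8×4=32, Z8→#5 18×4=72
  shipping cost 473, fixed 110 → total 583.
Compare {#1, #2, #3, #4}: shipping cost 425 + fixed 172 = 597.
Compare {#1, #2, #4, #5}: shipping cost 437 + fixed 162 = 599.
Compare {#1, #2, #4}: shipping cost 481 + fixed 119 = 600.
All other subsets cost ≥ 597. Minimum total cost: 583.

583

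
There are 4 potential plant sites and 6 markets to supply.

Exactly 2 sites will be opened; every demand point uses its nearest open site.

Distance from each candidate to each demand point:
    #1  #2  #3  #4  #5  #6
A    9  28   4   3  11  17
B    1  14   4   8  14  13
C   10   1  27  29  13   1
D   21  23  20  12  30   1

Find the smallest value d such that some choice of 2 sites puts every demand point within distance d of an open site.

11

Open {A, C}.
  Farthest demand point is #5 at distance 11 (to A); all others are ≤ 11.
With {B, C} the worst case is 13.
With {A, B} the worst case is 14.
No size-2 selection achieves below 11.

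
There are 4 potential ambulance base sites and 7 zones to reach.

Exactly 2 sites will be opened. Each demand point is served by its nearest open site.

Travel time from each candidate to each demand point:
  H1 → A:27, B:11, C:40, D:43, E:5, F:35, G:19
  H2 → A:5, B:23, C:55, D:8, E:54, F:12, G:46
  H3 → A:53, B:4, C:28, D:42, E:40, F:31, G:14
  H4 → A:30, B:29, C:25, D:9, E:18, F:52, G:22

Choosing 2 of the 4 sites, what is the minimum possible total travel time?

Open {H1, H2}.
  A→H2 5, B→H1 11, C→H1 40, D→H2 8, E→H1 5, F→H2 12, G→H1 19  ⇒ total 100.
Compare {H2, H3}: total 111.
Compare {H2, H4}: total 113.
No size-2 selection does better; minimum is 100.

100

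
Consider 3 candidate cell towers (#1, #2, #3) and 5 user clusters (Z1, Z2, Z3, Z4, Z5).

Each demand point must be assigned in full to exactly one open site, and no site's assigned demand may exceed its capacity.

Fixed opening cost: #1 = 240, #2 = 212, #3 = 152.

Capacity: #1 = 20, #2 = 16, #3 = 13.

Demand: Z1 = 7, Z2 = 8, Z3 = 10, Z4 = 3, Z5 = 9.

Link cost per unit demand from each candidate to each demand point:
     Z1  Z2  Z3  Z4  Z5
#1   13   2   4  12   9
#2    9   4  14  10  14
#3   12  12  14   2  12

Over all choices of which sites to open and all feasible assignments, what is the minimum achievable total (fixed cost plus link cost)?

Open {#1, #2, #3}; cheapest assignment that respects the capacities:
  #1 (cap 20, load 19): Z3, Z5 — cost 10×4 + 9×9 = 121
  #2 (cap 16, load 15): Z1, Z2 — cost 7×9 + 8×4 = 95
  #3 (cap 13, load 3): Z4 — cost 3×2 = 6
  Shipping 222, fixed 604 → total 826.
  Any other capacity-feasible assignment to {#1, #2, #3} ships for at least 222.
Total demand is 37 and no other set of sites has combined capacity ≥ 37, so {#1, #2, #3} is the only feasible choice of open sites. Minimum: 826.

826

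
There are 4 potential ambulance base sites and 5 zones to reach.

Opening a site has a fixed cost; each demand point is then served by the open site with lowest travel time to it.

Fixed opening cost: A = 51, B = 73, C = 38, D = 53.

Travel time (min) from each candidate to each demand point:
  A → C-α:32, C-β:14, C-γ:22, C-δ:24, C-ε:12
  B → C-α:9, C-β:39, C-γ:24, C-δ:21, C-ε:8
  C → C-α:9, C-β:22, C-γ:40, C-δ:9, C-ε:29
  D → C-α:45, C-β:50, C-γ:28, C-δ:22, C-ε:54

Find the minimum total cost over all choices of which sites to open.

Open {C}: assign each demand point to its cheapest open site.
  C-α→C 9, C-β→C 22, C-γ→C 40, C-δ→C 9, C-ε→C 29
  travel time 109, fixed 38 → total 147.
Compare {A}: travel time 104 + fixed 51 = 155.
Compare {A, C}: travel time 66 + fixed 89 = 155.
Compare {B}: travel time 101 + fixed 73 = 174.
All other subsets cost ≥ 155. Minimum total cost: 147.

147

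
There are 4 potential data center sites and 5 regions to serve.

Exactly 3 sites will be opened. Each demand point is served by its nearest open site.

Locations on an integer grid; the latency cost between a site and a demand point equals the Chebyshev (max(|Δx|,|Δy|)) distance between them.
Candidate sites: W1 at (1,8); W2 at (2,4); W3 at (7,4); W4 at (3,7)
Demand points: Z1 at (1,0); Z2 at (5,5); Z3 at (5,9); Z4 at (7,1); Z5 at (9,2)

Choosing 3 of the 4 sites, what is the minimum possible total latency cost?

Open {W2, W3, W4}.
  Z1→W2 4, Z2→W3 2, Z3→W4 2, Z4→W3 3, Z5→W3 2  ⇒ total 13.
Compare {W1, W2, W3}: total 15.
Compare {W1, W3, W4}: total 15.
No size-3 selection does better; minimum is 13.

13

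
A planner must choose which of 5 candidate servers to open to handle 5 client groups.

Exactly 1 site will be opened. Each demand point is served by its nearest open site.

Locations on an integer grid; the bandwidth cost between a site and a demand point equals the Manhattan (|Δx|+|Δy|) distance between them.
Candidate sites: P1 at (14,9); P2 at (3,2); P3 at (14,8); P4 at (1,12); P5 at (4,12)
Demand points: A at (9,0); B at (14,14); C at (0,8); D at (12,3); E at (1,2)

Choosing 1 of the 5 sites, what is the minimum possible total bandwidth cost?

Open {P2}.
  A→P2 8, B→P2 23, C→P2 9, D→P2 10, E→P2 2  ⇒ total 52.
Compare {P3}: total 59.
Compare {P1}: total 62.
No size-1 selection does better; minimum is 52.

52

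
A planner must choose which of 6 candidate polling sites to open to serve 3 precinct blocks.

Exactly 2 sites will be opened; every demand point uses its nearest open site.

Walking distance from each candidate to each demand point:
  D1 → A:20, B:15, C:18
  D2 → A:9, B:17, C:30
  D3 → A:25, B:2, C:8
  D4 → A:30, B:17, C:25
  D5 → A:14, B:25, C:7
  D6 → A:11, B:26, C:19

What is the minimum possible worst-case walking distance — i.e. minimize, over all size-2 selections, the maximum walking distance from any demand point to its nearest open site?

9

Open {D2, D3}.
  Farthest demand point is A at walking distance 9 (to D2); all others are ≤ 9.
With {D3, D6} the worst case is 11.
With {D3, D5} the worst case is 14.
No size-2 selection achieves below 9.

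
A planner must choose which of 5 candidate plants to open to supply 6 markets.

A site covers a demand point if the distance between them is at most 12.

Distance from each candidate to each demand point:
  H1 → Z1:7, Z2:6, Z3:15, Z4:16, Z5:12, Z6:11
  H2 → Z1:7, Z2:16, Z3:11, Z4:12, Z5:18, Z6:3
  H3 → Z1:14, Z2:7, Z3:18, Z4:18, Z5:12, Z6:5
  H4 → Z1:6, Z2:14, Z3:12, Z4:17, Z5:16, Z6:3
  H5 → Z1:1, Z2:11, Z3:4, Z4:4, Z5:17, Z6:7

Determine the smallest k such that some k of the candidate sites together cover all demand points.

2

Coverage sets (demand points within 12 of each site):
  H1: {Z1, Z2, Z5, Z6}
  H2: {Z1, Z3, Z4, Z6}
  H3: {Z2, Z5, Z6}
  H4: {Z1, Z3, Z6}
  H5: {Z1, Z2, Z3, Z4, Z6}
No single site covers all 6 demand points.
But {H1, H2} covers everything, so the minimum is 2.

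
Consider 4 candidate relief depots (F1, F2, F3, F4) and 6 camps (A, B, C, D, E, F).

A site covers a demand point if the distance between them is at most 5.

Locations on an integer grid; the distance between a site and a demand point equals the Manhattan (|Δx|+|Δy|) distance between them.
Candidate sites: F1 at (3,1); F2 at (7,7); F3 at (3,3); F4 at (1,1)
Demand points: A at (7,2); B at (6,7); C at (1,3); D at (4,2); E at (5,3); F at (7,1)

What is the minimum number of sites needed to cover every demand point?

Coverage sets (demand points within 5 of each site):
  F1: {A, C, D, E, F}
  F2: {A, B}
  F3: {A, C, D, E}
  F4: {C, D}
No single site covers all 6 demand points.
But {F1, F2} covers everything, so the minimum is 2.

2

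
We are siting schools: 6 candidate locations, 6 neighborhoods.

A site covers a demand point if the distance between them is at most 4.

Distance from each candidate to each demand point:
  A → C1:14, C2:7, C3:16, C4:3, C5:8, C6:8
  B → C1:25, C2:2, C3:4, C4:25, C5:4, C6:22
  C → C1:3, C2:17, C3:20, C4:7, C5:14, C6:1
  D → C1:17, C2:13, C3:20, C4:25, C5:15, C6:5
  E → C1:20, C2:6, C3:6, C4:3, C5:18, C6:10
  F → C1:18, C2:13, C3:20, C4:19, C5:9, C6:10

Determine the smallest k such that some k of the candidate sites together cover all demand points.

Coverage sets (demand points within 4 of each site):
  A: {C4}
  B: {C2, C3, C5}
  C: {C1, C6}
  D: {}
  E: {C4}
  F: {}
No 2 sites suffice: every size-2 union leaves at least one demand point uncovered.
But {A, B, C} covers everything, so the minimum is 3.

3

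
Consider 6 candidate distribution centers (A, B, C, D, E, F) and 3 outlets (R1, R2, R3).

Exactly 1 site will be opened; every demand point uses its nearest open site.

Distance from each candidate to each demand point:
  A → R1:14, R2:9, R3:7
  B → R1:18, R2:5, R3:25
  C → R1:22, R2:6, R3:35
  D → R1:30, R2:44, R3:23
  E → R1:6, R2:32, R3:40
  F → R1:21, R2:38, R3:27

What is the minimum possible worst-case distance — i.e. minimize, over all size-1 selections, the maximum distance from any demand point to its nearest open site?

Open {A}.
  Farthest demand point is R1 at distance 14 (to A); all others are ≤ 14.
With {B} the worst case is 25.
With {C} the worst case is 35.
No size-1 selection achieves below 14.

14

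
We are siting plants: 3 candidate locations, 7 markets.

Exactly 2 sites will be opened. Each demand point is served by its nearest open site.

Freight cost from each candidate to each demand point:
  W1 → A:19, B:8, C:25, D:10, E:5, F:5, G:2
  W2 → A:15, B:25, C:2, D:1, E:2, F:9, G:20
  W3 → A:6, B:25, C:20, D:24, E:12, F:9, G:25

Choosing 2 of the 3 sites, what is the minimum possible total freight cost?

35

Open {W1, W2}.
  A→W2 15, B→W1 8, C→W2 2, D→W2 1, E→W2 2, F→W1 5, G→W1 2  ⇒ total 35.
Compare {W1, W3}: total 56.
Compare {W2, W3}: total 65.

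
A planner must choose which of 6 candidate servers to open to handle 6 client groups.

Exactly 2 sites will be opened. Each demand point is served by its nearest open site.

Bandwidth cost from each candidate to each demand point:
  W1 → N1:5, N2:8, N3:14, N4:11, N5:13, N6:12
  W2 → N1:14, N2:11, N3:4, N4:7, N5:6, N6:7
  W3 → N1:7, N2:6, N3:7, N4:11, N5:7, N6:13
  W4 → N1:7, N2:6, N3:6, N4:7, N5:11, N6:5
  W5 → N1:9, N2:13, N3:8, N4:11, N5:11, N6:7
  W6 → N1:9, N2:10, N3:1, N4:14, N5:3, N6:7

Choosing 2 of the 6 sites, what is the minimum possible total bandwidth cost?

29

Open {W4, W6}.
  N1→W4 7, N2→W4 6, N3→W6 1, N4→W4 7, N5→W6 3, N6→W4 5  ⇒ total 29.
Compare {W1, W6}: total 35.
Compare {W2, W4}: total 35.
No size-2 selection does better; minimum is 29.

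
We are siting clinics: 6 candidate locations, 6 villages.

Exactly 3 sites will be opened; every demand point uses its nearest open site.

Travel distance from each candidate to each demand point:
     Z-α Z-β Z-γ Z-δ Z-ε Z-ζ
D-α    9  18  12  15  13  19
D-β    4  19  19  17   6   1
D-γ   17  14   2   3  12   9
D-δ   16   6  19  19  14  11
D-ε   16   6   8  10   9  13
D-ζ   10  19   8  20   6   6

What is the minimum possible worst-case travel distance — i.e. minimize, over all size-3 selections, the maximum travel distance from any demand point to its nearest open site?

6

Open {D-β, D-γ, D-δ}.
  Farthest demand point is Z-β at travel distance 6 (to D-δ); all others are ≤ 6.
With {D-β, D-γ, D-ε} the worst case is 6.
With {D-α, D-γ, D-ε} the worst case is 9.
No size-3 selection achieves below 6.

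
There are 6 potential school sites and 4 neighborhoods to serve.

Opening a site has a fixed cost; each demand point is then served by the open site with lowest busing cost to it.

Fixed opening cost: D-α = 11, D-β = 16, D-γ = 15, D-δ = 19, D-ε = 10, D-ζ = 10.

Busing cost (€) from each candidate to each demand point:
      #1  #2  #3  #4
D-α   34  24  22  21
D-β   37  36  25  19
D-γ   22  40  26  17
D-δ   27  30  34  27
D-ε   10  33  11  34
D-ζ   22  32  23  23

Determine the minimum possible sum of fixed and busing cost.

87

Open {D-α, D-ε}: assign each demand point to its cheapest open site.
  #1→D-ε 10, #2→D-α 24, #3→D-ε 11, #4→D-α 21
  busing cost 66, fixed 21 → total 87.
Compare {D-γ, D-ε}: busing cost 71 + fixed 25 = 96.
Compare {D-ε, D-ζ}: busing cost 76 + fixed 20 = 96.
Compare {D-α, D-ε, D-ζ}: busing cost 66 + fixed 31 = 97.
All other subsets cost ≥ 96. Minimum total cost: 87.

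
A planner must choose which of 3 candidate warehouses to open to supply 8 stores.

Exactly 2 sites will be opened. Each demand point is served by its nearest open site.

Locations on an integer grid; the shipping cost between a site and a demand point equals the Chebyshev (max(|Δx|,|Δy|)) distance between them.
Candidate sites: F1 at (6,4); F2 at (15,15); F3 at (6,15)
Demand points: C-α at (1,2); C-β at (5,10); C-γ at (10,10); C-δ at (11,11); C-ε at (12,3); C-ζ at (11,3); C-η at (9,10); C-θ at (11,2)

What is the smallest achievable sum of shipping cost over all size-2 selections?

41

Open {F1, F3}.
  C-α→F1 5, C-β→F3 5, C-γ→F3 5, C-δ→F3 5, C-ε→F1 6, C-ζ→F1 5, C-η→F3 5, C-θ→F1 5  ⇒ total 41.
Compare {F1, F2}: total 42.
Compare {F2, F3}: total 69.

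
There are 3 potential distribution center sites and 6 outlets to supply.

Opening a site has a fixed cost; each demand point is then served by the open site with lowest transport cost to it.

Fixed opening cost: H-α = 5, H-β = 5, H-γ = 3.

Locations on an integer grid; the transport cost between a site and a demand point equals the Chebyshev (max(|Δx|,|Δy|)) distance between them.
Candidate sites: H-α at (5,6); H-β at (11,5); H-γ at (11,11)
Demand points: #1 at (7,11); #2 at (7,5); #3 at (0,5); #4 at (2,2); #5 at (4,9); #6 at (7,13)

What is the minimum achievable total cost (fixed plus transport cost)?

Open {H-α, H-γ}: assign each demand point to its cheapest open site.
  #1→H-γ 4, #2→H-α 2, #3→H-α 5, #4→H-α 4, #5→H-α 3, #6→H-γ 4
  transport cost 22, fixed 8 → total 30.
Compare {H-α}: transport cost 26 + fixed 5 = 31.
Compare {H-α, H-β, H-γ}: transport cost 22 + fixed 13 = 35.
Compare {H-α, H-β}: transport cost 26 + fixed 10 = 36.
All other subsets cost ≥ 31. Minimum total cost: 30.

30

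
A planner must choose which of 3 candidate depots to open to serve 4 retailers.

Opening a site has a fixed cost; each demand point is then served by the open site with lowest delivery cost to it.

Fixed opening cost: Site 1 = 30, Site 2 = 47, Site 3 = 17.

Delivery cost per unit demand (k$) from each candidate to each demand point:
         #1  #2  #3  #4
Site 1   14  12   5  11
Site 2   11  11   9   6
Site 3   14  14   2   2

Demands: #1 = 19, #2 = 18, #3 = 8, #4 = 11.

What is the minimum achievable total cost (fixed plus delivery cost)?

Open {Site 2, Site 3}: assign each demand point to its cheapest open site.
  #1→Site 2 19×11=209, #2→Site 2 18×11=198, #3→Site 3 8×2=16, #4→Site 3 11×2=22
  delivery cost 445, fixed 64 → total 509.
Compare {Site 1, Site 2, Site 3}: delivery cost 445 + fixed 94 = 539.
Compare {Site 1, Site 3}: delivery cost 520 + fixed 47 = 567.
Compare {Site 3}: delivery cost 556 + fixed 17 = 573.
All other subsets cost ≥ 539. Minimum total cost: 509.

509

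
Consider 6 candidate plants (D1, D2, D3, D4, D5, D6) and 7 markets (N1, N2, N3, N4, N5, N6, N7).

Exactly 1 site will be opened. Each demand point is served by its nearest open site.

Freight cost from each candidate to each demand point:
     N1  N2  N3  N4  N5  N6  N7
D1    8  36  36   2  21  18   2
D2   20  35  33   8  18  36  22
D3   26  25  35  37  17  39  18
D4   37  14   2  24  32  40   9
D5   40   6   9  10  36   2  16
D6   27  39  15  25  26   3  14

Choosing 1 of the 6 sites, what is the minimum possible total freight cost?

119

Open {D5}.
  N1→D5 40, N2→D5 6, N3→D5 9, N4→D5 10, N5→D5 36, N6→D5 2, N7→D5 16  ⇒ total 119.
Compare {D1}: total 123.
Compare {D6}: total 149.
No size-1 selection does better; minimum is 119.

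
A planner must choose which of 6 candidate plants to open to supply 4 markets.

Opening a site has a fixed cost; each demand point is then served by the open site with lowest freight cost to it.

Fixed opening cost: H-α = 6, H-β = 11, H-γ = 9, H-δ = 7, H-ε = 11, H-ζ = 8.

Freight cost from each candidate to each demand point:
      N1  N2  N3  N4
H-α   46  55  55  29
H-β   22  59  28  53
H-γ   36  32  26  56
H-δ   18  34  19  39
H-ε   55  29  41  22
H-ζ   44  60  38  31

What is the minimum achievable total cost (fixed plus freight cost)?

106

Open {H-δ, H-ε}: assign each demand point to its cheapest open site.
  N1→H-δ 18, N2→H-ε 29, N3→H-δ 19, N4→H-ε 22
  freight cost 88, fixed 18 → total 106.
Compare {H-α, H-δ, H-ε}: freight cost 88 + fixed 24 = 112.
Compare {H-α, H-δ}: freight cost 100 + fixed 13 = 113.
Compare {H-δ, H-ε, H-ζ}: freight cost 88 + fixed 26 = 114.
All other subsets cost ≥ 112. Minimum total cost: 106.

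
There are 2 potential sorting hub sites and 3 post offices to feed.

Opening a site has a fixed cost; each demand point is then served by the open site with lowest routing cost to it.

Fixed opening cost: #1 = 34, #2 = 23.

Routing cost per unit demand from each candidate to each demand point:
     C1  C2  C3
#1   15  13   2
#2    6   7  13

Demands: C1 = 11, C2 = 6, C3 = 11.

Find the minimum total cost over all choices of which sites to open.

187

Open {#1, #2}: assign each demand point to its cheapest open site.
  C1→#2 11×6=66, C2→#2 6×7=42, C3→#1 11×2=22
  routing cost 130, fixed 57 → total 187.
Compare {#2}: routing cost 251 + fixed 23 = 274.
Compare {#1}: routing cost 265 + fixed 34 = 299.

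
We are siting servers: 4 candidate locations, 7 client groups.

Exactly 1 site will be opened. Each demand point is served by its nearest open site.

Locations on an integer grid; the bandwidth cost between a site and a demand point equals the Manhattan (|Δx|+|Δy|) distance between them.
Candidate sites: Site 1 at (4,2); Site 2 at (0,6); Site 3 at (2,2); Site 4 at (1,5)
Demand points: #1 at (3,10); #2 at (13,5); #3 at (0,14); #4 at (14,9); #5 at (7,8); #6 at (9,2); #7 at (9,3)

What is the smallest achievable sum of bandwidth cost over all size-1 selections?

74

Open {Site 1}.
  #1→Site 1 9, #2→Site 1 12, #3→Site 1 16, #4→Site 1 17, #5→Site 1 9, #6→Site 1 5, #7→Site 1 6  ⇒ total 74.
Compare {Site 4}: total 76.
Compare {Site 2}: total 80.
No size-1 selection does better; minimum is 74.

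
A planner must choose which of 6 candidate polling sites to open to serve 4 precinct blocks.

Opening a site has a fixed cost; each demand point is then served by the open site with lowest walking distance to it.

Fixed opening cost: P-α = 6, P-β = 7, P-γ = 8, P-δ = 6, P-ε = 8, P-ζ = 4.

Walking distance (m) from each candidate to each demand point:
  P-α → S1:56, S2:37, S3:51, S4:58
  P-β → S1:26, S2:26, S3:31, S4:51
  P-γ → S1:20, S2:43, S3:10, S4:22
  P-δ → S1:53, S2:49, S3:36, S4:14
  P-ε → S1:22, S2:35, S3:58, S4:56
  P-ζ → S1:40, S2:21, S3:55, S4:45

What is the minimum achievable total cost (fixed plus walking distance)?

83

Open {P-γ, P-δ, P-ζ}: assign each demand point to its cheapest open site.
  S1→P-γ 20, S2→P-ζ 21, S3→P-γ 10, S4→P-δ 14
  walking distance 65, fixed 18 → total 83.
Compare {P-γ, P-ζ}: walking distance 73 + fixed 12 = 85.
Compare {P-α, P-γ, P-δ, P-ζ}: walking distance 65 + fixed 24 = 89.
Compare {P-β, P-γ, P-δ, P-ζ}: walking distance 65 + fixed 25 = 90.
All other subsets cost ≥ 85. Minimum total cost: 83.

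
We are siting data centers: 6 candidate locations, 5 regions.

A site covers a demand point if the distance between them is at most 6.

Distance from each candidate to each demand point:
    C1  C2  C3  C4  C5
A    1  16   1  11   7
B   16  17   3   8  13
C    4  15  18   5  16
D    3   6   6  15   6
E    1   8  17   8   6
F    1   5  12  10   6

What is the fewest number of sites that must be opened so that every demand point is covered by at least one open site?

2

Coverage sets (demand points within 6 of each site):
  A: {C1, C3}
  B: {C3}
  C: {C1, C4}
  D: {C1, C2, C3, C5}
  E: {C1, C5}
  F: {C1, C2, C5}
No single site covers all 5 demand points.
But {C, D} covers everything, so the minimum is 2.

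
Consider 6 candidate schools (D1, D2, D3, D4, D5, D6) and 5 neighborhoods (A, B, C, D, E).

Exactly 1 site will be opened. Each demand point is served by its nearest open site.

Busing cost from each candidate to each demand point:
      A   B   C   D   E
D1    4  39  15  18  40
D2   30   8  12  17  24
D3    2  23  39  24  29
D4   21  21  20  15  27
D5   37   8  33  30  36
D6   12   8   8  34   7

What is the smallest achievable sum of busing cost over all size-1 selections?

69

Open {D6}.
  A→D6 12, B→D6 8, C→D6 8, D→D6 34, E→D6 7  ⇒ total 69.
Compare {D2}: total 91.
Compare {D4}: total 104.
No size-1 selection does better; minimum is 69.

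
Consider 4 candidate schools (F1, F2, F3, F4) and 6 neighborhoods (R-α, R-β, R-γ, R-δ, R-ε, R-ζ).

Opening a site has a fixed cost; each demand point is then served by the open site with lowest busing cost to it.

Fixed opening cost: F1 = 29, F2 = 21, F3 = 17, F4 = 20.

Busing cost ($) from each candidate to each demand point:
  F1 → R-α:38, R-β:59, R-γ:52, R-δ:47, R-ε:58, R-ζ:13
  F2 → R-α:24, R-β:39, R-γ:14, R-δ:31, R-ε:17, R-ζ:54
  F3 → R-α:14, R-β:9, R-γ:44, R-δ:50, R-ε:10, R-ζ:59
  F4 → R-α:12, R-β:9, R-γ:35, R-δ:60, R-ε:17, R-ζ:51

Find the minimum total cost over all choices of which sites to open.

158

Open {F1, F2, F3}: assign each demand point to its cheapest open site.
  R-α→F3 14, R-β→F3 9, R-γ→F2 14, R-δ→F2 31, R-ε→F3 10, R-ζ→F1 13
  busing cost 91, fixed 67 → total 158.
Compare {F1, F2, F4}: busing cost 96 + fixed 70 = 166.
Compare {F2, F3}: busing cost 132 + fixed 38 = 170.
Compare {F2, F4}: busing cost 134 + fixed 41 = 175.
All other subsets cost ≥ 166. Minimum total cost: 158.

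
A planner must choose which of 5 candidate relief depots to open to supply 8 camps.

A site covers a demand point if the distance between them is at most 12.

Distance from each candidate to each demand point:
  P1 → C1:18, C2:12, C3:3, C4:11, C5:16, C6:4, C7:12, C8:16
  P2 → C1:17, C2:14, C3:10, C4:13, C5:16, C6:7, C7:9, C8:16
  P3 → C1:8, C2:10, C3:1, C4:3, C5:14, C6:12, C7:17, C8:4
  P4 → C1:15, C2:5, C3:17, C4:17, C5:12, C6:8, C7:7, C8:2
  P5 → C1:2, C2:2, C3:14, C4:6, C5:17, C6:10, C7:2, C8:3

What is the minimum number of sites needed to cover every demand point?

Coverage sets (demand points within 12 of each site):
  P1: {C2, C3, C4, C6, C7}
  P2: {C3, C6, C7}
  P3: {C1, C2, C3, C4, C6, C8}
  P4: {C2, C5, C6, C7, C8}
  P5: {C1, C2, C4, C6, C7, C8}
No single site covers all 8 demand points.
But {P3, P4} covers everything, so the minimum is 2.

2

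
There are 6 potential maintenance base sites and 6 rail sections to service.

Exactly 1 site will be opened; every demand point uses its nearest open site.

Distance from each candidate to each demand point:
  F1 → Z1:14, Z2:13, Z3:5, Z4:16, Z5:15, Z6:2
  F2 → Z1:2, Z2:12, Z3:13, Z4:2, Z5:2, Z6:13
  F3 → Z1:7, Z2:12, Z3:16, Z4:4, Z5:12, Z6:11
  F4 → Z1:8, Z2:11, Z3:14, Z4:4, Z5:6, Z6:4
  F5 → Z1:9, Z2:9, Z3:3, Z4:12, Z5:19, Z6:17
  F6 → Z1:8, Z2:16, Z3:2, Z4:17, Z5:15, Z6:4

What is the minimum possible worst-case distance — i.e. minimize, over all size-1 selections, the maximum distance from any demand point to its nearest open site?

Open {F2}.
  Farthest demand point is Z3 at distance 13 (to F2); all others are ≤ 13.
With {F4} the worst case is 14.
With {F1} the worst case is 16.
No size-1 selection achieves below 13.

13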